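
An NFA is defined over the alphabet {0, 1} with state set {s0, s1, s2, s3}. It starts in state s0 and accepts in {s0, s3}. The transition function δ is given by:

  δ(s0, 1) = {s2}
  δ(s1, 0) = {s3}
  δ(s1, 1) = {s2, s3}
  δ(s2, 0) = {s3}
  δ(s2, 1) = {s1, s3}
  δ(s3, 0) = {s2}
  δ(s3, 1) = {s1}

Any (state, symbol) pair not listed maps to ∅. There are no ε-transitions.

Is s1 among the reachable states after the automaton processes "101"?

Yes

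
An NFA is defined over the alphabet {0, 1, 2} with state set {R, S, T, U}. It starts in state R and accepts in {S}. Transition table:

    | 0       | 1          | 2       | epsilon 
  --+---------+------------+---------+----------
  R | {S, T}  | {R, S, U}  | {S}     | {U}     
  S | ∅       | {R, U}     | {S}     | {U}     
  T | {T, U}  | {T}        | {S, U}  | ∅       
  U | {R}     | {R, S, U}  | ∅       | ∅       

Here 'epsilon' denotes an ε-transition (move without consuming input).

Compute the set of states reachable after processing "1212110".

{R, S, T, U}

Start: ε-closure({R}) = {R, U}.
Read '1': {R, U} → {R, S, U}.
Read '2': {R, S, U} → {S, U}.
Read '1': {S, U} → {R, S, U}.
Read '2': {R, S, U} → {S, U}.
Read '1': {S, U} → {R, S, U}.
Read '1': {R, S, U} → {R, S, U}.
Read '0': {R, S, U} → {R, S, T, U}.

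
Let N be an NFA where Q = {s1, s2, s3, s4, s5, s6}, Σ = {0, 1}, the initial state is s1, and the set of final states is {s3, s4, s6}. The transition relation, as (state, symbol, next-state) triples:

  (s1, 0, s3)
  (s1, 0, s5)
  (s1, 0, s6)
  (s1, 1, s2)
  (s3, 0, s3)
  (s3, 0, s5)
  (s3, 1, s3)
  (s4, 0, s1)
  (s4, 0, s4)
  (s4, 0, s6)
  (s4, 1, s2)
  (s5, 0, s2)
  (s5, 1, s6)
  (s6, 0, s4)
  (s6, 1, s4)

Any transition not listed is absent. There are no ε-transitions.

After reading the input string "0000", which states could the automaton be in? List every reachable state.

Start in {s1}.
Read '0': {s1} → {s3, s5, s6}.
Read '0': {s3, s5, s6} → {s2, s3, s4, s5}.
Read '0': {s2, s3, s4, s5} → {s1, s2, s3, s4, s5, s6}.
Read '0': {s1, s2, s3, s4, s5, s6} → {s1, s2, s3, s4, s5, s6}.

{s1, s2, s3, s4, s5, s6}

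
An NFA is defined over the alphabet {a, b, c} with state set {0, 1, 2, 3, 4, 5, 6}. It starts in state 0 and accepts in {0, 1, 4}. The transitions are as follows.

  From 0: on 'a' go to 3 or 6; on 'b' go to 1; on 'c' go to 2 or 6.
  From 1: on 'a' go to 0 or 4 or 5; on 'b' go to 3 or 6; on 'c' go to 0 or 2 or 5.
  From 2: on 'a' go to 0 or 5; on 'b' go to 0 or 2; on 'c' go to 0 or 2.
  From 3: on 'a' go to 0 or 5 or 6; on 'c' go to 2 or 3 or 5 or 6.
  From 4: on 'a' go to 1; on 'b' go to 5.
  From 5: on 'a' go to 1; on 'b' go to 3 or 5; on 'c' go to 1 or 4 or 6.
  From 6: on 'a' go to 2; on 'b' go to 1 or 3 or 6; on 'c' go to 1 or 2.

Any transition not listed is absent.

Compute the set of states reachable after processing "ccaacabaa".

{0, 1, 2, 3, 4, 5, 6}

Start in {0}.
Read 'c': 0→{2, 6}; now {2, 6}.
Read 'c': 2→{0, 2}, 6→{1, 2}; now {0, 1, 2}.
Read 'a': 0→{3, 6}, 1→{0, 4, 5}, 2→{0, 5}; now {0, 3, 4, 5, 6}.
Read 'a': 0→{3, 6}, 3→{0, 5, 6}, 4→{1}, 5→{1}, 6→{2}; now {0, 1, 2, 3, 5, 6}.
Read 'c': 0→{2, 6}, 1→{0, 2, 5}, 2→{0, 2}, 3→{2, 3, 5, 6}, 5→{1, 4, 6}, 6→{1, 2}; now {0, 1, 2, 3, 4, 5, 6}.
Read 'a': 0→{3, 6}, 1→{0, 4, 5}, 2→{0, 5}, 3→{0, 5, 6}, 4→{1}, 5→{1}, 6→{2}; now {0, 1, 2, 3, 4, 5, 6}.
Read 'b': 0→{1}, 1→{3, 6}, 2→{0, 2}, 3→∅, 4→{5}, 5→{3, 5}, 6→{1, 3, 6}; now {0, 1, 2, 3, 5, 6}.
Read 'a': 0→{3, 6}, 1→{0, 4, 5}, 2→{0, 5}, 3→{0, 5, 6}, 5→{1}, 6→{2}; now {0, 1, 2, 3, 4, 5, 6}.
Read 'a': 0→{3, 6}, 1→{0, 4, 5}, 2→{0, 5}, 3→{0, 5, 6}, 4→{1}, 5→{1}, 6→{2}; now {0, 1, 2, 3, 4, 5, 6}.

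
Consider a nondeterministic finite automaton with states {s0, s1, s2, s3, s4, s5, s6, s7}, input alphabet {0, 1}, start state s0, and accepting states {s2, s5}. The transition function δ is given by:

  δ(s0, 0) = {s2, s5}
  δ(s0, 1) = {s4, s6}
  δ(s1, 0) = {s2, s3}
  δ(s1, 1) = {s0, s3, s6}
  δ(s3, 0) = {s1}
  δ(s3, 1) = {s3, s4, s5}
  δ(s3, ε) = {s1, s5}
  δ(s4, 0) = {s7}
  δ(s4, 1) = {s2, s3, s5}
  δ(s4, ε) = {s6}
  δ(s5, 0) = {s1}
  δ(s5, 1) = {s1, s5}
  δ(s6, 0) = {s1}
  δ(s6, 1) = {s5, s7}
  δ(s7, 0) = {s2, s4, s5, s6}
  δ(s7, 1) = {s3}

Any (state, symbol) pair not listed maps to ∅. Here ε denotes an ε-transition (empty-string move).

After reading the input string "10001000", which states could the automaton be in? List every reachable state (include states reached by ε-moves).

{s1, s2, s3, s5, s7}

Start in {s0}.
Read '1': {s0} → {s4, s6}.
Read '0': {s4, s6} → {s1, s7}.
Read '0': {s1, s7} → {s1, s2, s3, s4, s5, s6}.
Read '0': {s1, s2, s3, s4, s5, s6} → {s1, s2, s3, s5, s7}.
Read '1': {s1, s2, s3, s5, s7} → {s0, s1, s3, s4, s5, s6}.
Read '0': {s0, s1, s3, s4, s5, s6} → {s1, s2, s3, s5, s7}.
Read '0': {s1, s2, s3, s5, s7} → {s1, s2, s3, s4, s5, s6}.
Read '0': {s1, s2, s3, s4, s5, s6} → {s1, s2, s3, s5, s7}.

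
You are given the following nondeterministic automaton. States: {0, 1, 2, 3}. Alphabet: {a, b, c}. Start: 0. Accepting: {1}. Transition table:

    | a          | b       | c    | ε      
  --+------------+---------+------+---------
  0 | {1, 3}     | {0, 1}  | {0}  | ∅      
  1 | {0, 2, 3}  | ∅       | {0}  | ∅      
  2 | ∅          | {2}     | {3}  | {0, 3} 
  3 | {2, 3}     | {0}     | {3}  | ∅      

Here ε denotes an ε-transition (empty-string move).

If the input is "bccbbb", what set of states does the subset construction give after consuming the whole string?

{0, 1}

Start in {0}.
Read 'b': 0→{0, 1}; now {0, 1}.
Read 'c': 0→{0}, 1→{0}; now {0}.
Read 'c': 0→{0}; now {0}.
Read 'b': 0→{0, 1}; now {0, 1}.
Read 'b': 0→{0, 1}, 1→∅; now {0, 1}.
Read 'b': 0→{0, 1}, 1→∅; now {0, 1}.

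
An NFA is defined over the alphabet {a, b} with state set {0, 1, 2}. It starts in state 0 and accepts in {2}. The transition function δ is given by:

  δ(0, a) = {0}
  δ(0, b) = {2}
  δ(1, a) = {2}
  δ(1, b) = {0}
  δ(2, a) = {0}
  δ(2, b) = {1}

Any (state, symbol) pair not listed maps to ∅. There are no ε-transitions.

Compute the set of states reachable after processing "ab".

Start in {0}.
Read 'a': 0→{0}; now {0}.
Read 'b': 0→{2}; now {2}.

{2}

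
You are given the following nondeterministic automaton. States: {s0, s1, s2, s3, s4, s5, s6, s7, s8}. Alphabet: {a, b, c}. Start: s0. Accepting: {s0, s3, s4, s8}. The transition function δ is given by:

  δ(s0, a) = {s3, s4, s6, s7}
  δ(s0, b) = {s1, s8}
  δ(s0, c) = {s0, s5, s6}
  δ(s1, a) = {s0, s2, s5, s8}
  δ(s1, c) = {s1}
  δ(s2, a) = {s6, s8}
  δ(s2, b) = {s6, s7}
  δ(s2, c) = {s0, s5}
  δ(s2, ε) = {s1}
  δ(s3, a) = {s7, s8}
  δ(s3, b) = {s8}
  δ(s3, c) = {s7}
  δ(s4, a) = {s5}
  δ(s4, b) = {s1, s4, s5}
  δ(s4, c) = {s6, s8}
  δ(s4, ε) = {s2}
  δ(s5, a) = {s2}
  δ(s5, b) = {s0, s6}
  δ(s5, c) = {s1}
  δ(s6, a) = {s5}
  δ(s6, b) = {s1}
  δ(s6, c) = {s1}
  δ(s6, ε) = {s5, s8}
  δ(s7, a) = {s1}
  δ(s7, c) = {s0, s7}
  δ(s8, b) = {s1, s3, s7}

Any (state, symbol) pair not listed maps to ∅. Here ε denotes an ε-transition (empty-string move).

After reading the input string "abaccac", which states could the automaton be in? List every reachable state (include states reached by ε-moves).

Start in {s0}.
Read 'a': s0→{s3, s4, s6, s7}; union {s3, s4, s6, s7}; ε-closure = {s1, s2, s3, s4, s5, s6, s7, s8}.
Read 'b': s1→∅, s2→{s6, s7}, s3→{s8}, s4→{s1, s4, s5}, s5→{s0, s6}, s6→{s1}, s7→∅, s8→{s1, s3, s7}; union {s0, s1, s3, s4, s5, s6, s7, s8}; ε-closure = {s0, s1, s2, s3, s4, s5, s6, s7, s8}.
Read 'a': s0→{s3, s4, s6, s7}, s1→{s0, s2, s5, s8}, s2→{s6, s8}, s3→{s7, s8}, s4→{s5}, s5→{s2}, s6→{s5}, s7→{s1}, s8→∅; now {s0, s1, s2, s3, s4, s5, s6, s7, s8}.
Read 'c': s0→{s0, s5, s6}, s1→{s1}, s2→{s0, s5}, s3→{s7}, s4→{s6, s8}, s5→{s1}, s6→{s1}, s7→{s0, s7}, s8→∅; now {s0, s1, s5, s6, s7, s8}.
Read 'c': s0→{s0, s5, s6}, s1→{s1}, s5→{s1}, s6→{s1}, s7→{s0, s7}, s8→∅; union {s0, s1, s5, s6, s7}; ε-closure = {s0, s1, s5, s6, s7, s8}.
Read 'a': s0→{s3, s4, s6, s7}, s1→{s0, s2, s5, s8}, s5→{s2}, s6→{s5}, s7→{s1}, s8→∅; now {s0, s1, s2, s3, s4, s5, s6, s7, s8}.
Read 'c': s0→{s0, s5, s6}, s1→{s1}, s2→{s0, s5}, s3→{s7}, s4→{s6, s8}, s5→{s1}, s6→{s1}, s7→{s0, s7}, s8→∅; now {s0, s1, s5, s6, s7, s8}.

{s0, s1, s5, s6, s7, s8}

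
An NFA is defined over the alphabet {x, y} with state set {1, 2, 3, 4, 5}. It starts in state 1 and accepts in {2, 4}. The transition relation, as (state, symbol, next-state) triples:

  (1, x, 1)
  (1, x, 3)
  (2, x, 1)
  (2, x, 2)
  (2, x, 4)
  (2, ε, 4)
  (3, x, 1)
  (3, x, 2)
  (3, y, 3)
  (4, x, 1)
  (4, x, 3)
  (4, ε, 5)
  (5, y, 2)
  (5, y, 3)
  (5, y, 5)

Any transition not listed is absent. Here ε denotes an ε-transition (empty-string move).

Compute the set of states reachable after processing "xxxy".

{2, 3, 4, 5}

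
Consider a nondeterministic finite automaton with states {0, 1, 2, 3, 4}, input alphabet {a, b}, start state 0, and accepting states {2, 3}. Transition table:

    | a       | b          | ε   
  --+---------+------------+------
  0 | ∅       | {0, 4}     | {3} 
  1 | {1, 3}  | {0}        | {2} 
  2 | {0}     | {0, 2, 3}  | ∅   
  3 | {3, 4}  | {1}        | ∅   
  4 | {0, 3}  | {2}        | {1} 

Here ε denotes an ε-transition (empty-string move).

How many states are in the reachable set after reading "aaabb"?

5

Start: ε-closure({0}) = {0, 3}.
Read 'a': 0→∅, 3→{3, 4}; union {3, 4}; ε-closure = {1, 2, 3, 4}.
Read 'a': 1→{1, 3}, 2→{0}, 3→{3, 4}, 4→{0, 3}; union {0, 1, 3, 4}; ε-closure = {0, 1, 2, 3, 4}.
Read 'a': 0→∅, 1→{1, 3}, 2→{0}, 3→{3, 4}, 4→{0, 3}; union {0, 1, 3, 4}; ε-closure = {0, 1, 2, 3, 4}.
Read 'b': 0→{0, 4}, 1→{0}, 2→{0, 2, 3}, 3→{1}, 4→{2}; now {0, 1, 2, 3, 4}.
Read 'b': 0→{0, 4}, 1→{0}, 2→{0, 2, 3}, 3→{1}, 4→{2}; now {0, 1, 2, 3, 4}.
That set has 5 states.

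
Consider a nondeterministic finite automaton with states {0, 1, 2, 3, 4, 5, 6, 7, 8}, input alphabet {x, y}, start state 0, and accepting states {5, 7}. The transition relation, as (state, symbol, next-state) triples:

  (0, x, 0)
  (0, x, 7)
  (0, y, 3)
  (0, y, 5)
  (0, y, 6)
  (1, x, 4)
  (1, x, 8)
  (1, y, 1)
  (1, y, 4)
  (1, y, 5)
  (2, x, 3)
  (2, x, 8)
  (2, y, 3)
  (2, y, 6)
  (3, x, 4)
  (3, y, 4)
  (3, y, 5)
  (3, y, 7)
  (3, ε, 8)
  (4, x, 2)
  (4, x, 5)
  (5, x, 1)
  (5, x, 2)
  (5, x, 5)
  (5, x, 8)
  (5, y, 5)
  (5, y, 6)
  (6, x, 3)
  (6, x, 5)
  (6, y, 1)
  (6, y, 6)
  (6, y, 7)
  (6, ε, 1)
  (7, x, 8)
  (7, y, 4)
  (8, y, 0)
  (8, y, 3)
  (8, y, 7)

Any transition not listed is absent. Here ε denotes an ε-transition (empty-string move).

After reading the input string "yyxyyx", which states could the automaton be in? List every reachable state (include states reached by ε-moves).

Start in {0}.
Read 'y': {0} → {1, 3, 5, 6, 8}.
Read 'y': {1, 3, 5, 6, 8} → {0, 1, 3, 4, 5, 6, 7, 8}.
Read 'x': {0, 1, 3, 4, 5, 6, 7, 8} → {0, 1, 2, 3, 4, 5, 7, 8}.
Read 'y': {0, 1, 2, 3, 4, 5, 7, 8} → {0, 1, 3, 4, 5, 6, 7, 8}.
Read 'y': {0, 1, 3, 4, 5, 6, 7, 8} → {0, 1, 3, 4, 5, 6, 7, 8}.
Read 'x': {0, 1, 3, 4, 5, 6, 7, 8} → {0, 1, 2, 3, 4, 5, 7, 8}.

{0, 1, 2, 3, 4, 5, 7, 8}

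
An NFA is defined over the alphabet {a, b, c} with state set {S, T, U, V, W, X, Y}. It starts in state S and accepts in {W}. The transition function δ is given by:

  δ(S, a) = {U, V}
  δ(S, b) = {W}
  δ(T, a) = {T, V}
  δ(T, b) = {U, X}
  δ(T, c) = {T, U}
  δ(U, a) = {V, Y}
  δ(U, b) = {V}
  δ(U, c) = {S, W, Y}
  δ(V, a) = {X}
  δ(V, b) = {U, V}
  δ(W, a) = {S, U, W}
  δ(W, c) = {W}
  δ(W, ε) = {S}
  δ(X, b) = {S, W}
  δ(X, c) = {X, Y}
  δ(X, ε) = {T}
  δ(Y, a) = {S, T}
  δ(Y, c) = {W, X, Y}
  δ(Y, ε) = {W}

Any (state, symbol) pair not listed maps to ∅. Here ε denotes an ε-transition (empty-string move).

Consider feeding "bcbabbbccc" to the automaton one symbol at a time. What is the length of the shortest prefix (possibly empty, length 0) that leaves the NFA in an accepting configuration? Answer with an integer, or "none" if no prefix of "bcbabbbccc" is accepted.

Start in {S}.
Read 'b': S→{W}; union {W}; ε-closure = {S, W}.
None of the earlier sets intersect F, but {S, W} does.

1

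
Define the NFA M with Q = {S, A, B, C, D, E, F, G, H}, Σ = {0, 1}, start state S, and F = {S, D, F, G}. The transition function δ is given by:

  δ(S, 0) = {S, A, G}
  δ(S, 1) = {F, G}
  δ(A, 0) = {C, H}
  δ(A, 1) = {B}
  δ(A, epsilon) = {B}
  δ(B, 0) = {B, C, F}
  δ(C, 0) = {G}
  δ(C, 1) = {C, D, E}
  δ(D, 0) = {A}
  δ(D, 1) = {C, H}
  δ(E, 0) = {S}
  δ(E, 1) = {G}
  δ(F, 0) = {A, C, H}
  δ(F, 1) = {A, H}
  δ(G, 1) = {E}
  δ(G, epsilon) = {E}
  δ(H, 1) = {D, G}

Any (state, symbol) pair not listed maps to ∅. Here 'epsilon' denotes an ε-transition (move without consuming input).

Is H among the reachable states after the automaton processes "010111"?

Start in {S}.
Read '0': {S} → {S, A, B, E, G}.
Read '1': {S, A, B, E, G} → {B, E, F, G}.
Read '0': {B, E, F, G} → {S, A, B, C, F, H}.
Read '1': {S, A, B, C, F, H} → {A, B, C, D, E, F, G, H}.
Read '1': {A, B, C, D, E, F, G, H} → {A, B, C, D, E, G, H}.
Read '1': {A, B, C, D, E, G, H} → {B, C, D, E, G, H}.
State H is in {B, C, D, E, G, H}.

Yes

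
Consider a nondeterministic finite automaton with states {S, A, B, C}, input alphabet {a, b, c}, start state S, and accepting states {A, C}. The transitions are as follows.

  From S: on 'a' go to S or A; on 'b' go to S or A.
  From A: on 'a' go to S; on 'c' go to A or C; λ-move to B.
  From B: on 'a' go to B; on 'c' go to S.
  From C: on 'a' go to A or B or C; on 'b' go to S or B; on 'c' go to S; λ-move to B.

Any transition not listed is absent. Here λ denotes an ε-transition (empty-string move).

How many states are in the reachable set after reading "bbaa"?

3

Start in {S}.
Read 'b': {S} → {S, A, B}.
Read 'b': {S, A, B} → {S, A, B}.
Read 'a': {S, A, B} → {S, A, B}.
Read 'a': {S, A, B} → {S, A, B}.
That set has 3 states.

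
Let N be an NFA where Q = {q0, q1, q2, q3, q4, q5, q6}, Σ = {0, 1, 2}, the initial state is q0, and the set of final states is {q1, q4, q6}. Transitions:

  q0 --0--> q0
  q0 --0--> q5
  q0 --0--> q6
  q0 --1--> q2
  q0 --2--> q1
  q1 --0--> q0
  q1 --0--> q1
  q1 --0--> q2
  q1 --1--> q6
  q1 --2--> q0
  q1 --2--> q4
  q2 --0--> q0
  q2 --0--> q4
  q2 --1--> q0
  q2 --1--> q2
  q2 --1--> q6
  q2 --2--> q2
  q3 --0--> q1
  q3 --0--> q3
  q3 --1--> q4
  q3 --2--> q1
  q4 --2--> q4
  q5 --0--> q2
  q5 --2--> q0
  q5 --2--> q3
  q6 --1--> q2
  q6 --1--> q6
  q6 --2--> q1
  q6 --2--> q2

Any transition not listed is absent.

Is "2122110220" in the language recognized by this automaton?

Start in {q0}.
Read '2': {q0} → {q1}.
Read '1': {q1} → {q6}.
Read '2': {q6} → {q1, q2}.
Read '2': {q1, q2} → {q0, q2, q4}.
Read '1': {q0, q2, q4} → {q0, q2, q6}.
Read '1': {q0, q2, q6} → {q0, q2, q6}.
Read '0': {q0, q2, q6} → {q0, q4, q5, q6}.
Read '2': {q0, q4, q5, q6} → {q0, q1, q2, q3, q4}.
Read '2': {q0, q1, q2, q3, q4} → {q0, q1, q2, q4}.
Read '0': {q0, q1, q2, q4} → {q0, q1, q2, q4, q5, q6}.
The final set {q0, q1, q2, q4, q5, q6} contains the accepting states q1, q4, q6.

Yes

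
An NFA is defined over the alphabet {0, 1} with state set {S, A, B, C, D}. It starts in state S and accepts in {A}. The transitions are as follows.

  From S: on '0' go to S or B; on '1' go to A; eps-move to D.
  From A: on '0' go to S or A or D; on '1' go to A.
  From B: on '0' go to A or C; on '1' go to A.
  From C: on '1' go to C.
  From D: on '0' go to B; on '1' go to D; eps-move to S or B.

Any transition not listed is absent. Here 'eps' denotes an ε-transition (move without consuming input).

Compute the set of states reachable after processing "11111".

{S, A, B, D}

Start: ε-closure({S}) = {S, B, D}.
Read '1': {S, B, D} → {S, A, B, D}.
Read '1': {S, A, B, D} → {S, A, B, D}.
Read '1': {S, A, B, D} → {S, A, B, D}.
Read '1': {S, A, B, D} → {S, A, B, D}.
Read '1': {S, A, B, D} → {S, A, B, D}.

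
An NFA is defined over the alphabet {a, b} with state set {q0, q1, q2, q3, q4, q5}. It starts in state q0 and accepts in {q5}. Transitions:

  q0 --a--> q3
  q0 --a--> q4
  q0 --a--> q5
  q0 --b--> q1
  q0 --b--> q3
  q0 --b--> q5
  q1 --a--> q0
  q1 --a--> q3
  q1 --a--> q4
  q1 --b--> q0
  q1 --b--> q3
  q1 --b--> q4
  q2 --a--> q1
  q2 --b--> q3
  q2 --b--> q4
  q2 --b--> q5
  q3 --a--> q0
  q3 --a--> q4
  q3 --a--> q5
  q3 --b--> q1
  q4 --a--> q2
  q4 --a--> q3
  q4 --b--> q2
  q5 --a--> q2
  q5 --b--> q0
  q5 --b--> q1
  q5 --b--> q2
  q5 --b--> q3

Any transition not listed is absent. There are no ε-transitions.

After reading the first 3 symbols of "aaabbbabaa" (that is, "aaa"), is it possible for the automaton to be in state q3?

Yes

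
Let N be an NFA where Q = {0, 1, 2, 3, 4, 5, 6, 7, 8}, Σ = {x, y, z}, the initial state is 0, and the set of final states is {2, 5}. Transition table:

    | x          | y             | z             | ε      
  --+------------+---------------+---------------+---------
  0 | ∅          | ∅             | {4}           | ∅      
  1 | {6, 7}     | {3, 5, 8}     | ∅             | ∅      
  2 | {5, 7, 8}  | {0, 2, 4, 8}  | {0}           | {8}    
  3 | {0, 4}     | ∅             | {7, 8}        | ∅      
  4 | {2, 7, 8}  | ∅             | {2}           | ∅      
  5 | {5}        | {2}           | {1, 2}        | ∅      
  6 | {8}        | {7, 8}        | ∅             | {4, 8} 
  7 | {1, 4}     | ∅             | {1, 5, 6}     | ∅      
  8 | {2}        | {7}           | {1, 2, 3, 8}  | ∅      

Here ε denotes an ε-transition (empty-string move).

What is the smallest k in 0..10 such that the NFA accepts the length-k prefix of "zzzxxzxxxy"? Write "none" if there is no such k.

Start in {0}.
Read 'z': {0} → {4}.
Read 'z': {4} → {2, 8}.
None of the earlier sets intersect F, but {2, 8} does.

2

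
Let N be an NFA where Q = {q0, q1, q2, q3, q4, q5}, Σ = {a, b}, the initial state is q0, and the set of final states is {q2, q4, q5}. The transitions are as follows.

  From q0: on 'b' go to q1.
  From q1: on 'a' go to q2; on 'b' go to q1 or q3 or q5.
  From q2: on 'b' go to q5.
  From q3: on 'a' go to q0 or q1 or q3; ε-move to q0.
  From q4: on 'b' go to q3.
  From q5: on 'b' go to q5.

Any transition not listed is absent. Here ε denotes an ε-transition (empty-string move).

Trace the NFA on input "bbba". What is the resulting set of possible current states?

{q0, q1, q2, q3}

Start in {q0}.
Read 'b': q0→{q1}; now {q1}.
Read 'b': q1→{q1, q3, q5}; union {q1, q3, q5}; ε-closure = {q0, q1, q3, q5}.
Read 'b': q0→{q1}, q1→{q1, q3, q5}, q3→∅, q5→{q5}; union {q1, q3, q5}; ε-closure = {q0, q1, q3, q5}.
Read 'a': q0→∅, q1→{q2}, q3→{q0, q1, q3}, q5→∅; now {q0, q1, q2, q3}.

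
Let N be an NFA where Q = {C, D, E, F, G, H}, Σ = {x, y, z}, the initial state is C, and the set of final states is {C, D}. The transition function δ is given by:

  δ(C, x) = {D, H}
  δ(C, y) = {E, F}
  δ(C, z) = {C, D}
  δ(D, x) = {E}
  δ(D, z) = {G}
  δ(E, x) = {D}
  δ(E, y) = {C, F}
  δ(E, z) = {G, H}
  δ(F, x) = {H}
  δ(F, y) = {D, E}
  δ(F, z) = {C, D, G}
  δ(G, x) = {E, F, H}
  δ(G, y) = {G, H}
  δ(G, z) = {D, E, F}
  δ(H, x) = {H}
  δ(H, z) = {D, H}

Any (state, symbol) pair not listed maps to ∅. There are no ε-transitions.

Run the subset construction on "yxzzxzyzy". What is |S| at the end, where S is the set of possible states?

Start in {C}.
Read 'y': {C} → {E, F}.
Read 'x': {E, F} → {D, H}.
Read 'z': {D, H} → {D, G, H}.
Read 'z': {D, G, H} → {D, E, F, G, H}.
Read 'x': {D, E, F, G, H} → {D, E, F, H}.
Read 'z': {D, E, F, H} → {C, D, G, H}.
Read 'y': {C, D, G, H} → {E, F, G, H}.
Read 'z': {E, F, G, H} → {C, D, E, F, G, H}.
Read 'y': {C, D, E, F, G, H} → {C, D, E, F, G, H}.
That set has 6 states.

6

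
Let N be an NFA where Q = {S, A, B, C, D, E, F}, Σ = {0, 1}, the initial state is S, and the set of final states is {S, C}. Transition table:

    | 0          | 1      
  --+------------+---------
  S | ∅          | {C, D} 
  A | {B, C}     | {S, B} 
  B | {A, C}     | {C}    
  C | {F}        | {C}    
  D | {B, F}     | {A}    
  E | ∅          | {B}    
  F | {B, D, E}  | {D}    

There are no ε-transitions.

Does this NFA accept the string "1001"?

Start in {S}.
Read '1': S→{C, D}; now {C, D}.
Read '0': C→{F}, D→{B, F}; now {B, F}.
Read '0': B→{A, C}, F→{B, D, E}; now {A, B, C, D, E}.
Read '1': A→{S, B}, B→{C}, C→{C}, D→{A}, E→{B}; now {S, A, B, C}.
The final set {S, A, B, C} contains the accepting states S, C.

Yes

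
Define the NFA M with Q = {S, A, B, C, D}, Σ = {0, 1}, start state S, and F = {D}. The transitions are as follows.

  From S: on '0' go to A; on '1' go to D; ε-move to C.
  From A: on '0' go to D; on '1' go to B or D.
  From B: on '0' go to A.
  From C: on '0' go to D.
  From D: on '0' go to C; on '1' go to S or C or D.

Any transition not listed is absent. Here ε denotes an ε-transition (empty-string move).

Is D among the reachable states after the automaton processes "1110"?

Start: ε-closure({S}) = {S, C}.
Read '1': S→{D}, C→∅; now {D}.
Read '1': D→{S, C, D}; now {S, C, D}.
Read '1': S→{D}, C→∅, D→{S, C, D}; now {S, C, D}.
Read '0': S→{A}, C→{D}, D→{C}; now {A, C, D}.
State D is in {A, C, D}.

Yes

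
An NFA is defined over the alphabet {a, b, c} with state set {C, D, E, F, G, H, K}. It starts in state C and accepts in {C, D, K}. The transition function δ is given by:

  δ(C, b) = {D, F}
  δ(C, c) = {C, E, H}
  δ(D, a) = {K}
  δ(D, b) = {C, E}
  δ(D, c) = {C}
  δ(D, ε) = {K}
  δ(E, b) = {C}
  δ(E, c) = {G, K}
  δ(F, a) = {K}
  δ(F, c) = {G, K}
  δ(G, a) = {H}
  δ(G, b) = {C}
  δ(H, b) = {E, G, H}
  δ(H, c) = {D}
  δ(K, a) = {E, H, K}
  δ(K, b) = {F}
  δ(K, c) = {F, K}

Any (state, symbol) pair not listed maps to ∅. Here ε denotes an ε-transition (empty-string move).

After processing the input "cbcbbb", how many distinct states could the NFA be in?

7

Start in {C}.
Read 'c': C→{C, E, H}; now {C, E, H}.
Read 'b': C→{D, F}, E→{C}, H→{E, G, H}; union {C, D, E, F, G, H}; ε-closure = {C, D, E, F, G, H, K}.
Read 'c': C→{C, E, H}, D→{C}, E→{G, K}, F→{G, K}, G→∅, H→{D}, K→{F, K}; now {C, D, E, F, G, H, K}.
Read 'b': C→{D, F}, D→{C, E}, E→{C}, F→∅, G→{C}, H→{E, G, H}, K→{F}; union {C, D, E, F, G, H}; ε-closure = {C, D, E, F, G, H, K}.
Read 'b': C→{D, F}, D→{C, E}, E→{C}, F→∅, G→{C}, H→{E, G, H}, K→{F}; union {C, D, E, F, G, H}; ε-closure = {C, D, E, F, G, H, K}.
Read 'b': C→{D, F}, D→{C, E}, E→{C}, F→∅, G→{C}, H→{E, G, H}, K→{F}; union {C, D, E, F, G, H}; ε-closure = {C, D, E, F, G, H, K}.
That set has 7 states.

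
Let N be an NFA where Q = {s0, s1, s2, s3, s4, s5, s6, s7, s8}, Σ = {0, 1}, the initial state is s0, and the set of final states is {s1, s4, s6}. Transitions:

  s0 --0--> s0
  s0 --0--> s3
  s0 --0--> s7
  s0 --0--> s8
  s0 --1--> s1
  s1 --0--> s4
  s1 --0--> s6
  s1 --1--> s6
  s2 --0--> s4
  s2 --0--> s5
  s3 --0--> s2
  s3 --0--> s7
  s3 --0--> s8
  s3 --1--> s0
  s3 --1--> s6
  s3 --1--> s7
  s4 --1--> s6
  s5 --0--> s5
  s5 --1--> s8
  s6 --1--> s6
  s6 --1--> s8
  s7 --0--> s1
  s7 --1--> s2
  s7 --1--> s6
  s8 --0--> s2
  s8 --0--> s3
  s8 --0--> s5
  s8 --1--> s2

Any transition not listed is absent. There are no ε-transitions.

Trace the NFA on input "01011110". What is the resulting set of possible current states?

{s2, s3, s4, s5}

Start in {s0}.
Read '0': {s0} → {s0, s3, s7, s8}.
Read '1': {s0, s3, s7, s8} → {s0, s1, s2, s6, s7}.
Read '0': {s0, s1, s2, s6, s7} → {s0, s1, s3, s4, s5, s6, s7, s8}.
Read '1': {s0, s1, s3, s4, s5, s6, s7, s8} → {s0, s1, s2, s6, s7, s8}.
Read '1': {s0, s1, s2, s6, s7, s8} → {s1, s2, s6, s8}.
Read '1': {s1, s2, s6, s8} → {s2, s6, s8}.
Read '1': {s2, s6, s8} → {s2, s6, s8}.
Read '0': {s2, s6, s8} → {s2, s3, s4, s5}.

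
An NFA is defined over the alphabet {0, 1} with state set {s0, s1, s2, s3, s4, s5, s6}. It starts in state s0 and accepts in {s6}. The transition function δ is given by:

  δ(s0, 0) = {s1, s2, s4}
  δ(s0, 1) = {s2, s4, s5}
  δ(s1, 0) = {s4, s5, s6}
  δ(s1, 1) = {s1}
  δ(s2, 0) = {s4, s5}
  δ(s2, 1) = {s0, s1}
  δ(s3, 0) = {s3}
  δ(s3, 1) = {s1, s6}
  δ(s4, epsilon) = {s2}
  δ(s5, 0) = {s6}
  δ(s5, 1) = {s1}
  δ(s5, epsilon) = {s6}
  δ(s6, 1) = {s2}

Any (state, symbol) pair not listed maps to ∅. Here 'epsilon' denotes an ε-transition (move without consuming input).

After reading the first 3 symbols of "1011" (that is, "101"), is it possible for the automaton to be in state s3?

No

Start in {s0}.
Read '1': {s0} → {s2, s4, s5, s6}.
Read '0': {s2, s4, s5, s6} → {s2, s4, s5, s6}.
Read '1': {s2, s4, s5, s6} → {s0, s1, s2}.
State s3 is not in {s0, s1, s2}.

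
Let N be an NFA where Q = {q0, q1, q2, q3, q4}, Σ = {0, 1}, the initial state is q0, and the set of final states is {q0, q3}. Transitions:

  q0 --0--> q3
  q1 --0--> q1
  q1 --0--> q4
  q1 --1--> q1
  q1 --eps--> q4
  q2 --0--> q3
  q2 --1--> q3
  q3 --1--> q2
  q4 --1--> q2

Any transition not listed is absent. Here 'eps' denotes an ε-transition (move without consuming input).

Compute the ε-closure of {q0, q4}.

{q0, q4}

Begin with {q0, q4}.
No ε-moves leave this set, so the closure equals the set itself.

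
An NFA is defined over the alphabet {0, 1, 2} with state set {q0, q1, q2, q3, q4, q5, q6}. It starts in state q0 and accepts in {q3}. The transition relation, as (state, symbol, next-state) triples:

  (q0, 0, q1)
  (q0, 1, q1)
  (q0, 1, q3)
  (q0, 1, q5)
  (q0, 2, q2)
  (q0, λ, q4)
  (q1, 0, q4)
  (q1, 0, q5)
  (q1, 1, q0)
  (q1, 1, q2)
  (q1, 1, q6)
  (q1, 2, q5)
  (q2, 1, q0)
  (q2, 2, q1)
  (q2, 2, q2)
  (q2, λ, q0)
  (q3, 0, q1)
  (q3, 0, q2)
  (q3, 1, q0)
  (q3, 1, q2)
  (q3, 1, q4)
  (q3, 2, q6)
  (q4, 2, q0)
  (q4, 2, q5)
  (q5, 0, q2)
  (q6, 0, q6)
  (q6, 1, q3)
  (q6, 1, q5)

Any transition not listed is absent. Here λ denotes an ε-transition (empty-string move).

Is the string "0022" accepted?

Start: ε-closure({q0}) = {q0, q4}.
Read '0': q0→{q1}, q4→∅; now {q1}.
Read '0': q1→{q4, q5}; now {q4, q5}.
Read '2': q4→{q0, q5}, q5→∅; union {q0, q5}; ε-closure = {q0, q4, q5}.
Read '2': q0→{q2}, q4→{q0, q5}, q5→∅; union {q0, q2, q5}; ε-closure = {q0, q2, q4, q5}.
The final set {q0, q2, q4, q5} contains no accepting state.

No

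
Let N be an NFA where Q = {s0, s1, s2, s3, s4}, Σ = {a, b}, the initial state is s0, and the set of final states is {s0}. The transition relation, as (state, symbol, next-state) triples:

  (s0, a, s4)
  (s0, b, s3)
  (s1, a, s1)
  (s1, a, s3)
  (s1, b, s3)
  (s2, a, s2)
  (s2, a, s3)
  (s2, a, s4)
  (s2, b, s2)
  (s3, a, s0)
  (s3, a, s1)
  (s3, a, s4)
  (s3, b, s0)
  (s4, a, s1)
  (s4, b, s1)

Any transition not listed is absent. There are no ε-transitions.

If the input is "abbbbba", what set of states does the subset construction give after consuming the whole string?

{s4}

Start in {s0}.
Read 'a': {s0} → {s4}.
Read 'b': {s4} → {s1}.
Read 'b': {s1} → {s3}.
Read 'b': {s3} → {s0}.
Read 'b': {s0} → {s3}.
Read 'b': {s3} → {s0}.
Read 'a': {s0} → {s4}.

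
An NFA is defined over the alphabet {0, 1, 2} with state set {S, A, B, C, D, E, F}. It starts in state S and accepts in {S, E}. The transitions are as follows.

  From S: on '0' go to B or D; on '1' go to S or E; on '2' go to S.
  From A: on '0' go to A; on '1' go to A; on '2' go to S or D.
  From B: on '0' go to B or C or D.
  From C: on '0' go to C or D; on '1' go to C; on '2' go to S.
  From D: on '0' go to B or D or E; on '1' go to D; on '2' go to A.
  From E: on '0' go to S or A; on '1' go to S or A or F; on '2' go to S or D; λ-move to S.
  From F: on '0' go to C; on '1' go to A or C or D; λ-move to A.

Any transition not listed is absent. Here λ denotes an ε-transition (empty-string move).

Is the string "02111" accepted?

Start in {S}.
Read '0': S→{B, D}; now {B, D}.
Read '2': B→∅, D→{A}; now {A}.
Read '1': A→{A}; now {A}.
Read '1': A→{A}; now {A}.
Read '1': A→{A}; now {A}.
The final set {A} contains no accepting state.

No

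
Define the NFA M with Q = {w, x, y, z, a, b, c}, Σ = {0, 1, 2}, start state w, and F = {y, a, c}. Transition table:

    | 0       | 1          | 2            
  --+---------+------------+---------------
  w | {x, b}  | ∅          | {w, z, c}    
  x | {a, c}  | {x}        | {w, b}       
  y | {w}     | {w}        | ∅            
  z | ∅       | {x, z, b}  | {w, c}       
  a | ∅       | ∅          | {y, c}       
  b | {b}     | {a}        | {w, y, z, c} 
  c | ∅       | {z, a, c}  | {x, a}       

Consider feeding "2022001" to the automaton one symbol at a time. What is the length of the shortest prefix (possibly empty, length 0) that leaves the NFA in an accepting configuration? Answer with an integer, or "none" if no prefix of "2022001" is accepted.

Start in {w}.
Read '2': w→{w, z, c}; now {w, z, c}.
None of the earlier sets intersect F, but {w, z, c} does.

1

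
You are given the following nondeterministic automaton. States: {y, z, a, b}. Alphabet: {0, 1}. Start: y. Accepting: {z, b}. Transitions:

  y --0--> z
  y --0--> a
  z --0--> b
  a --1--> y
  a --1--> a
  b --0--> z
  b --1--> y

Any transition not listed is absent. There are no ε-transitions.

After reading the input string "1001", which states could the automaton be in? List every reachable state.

∅

Start in {y}.
Read '1': y→∅; now ∅.
The set is empty and remains empty for the remaining 3 symbols.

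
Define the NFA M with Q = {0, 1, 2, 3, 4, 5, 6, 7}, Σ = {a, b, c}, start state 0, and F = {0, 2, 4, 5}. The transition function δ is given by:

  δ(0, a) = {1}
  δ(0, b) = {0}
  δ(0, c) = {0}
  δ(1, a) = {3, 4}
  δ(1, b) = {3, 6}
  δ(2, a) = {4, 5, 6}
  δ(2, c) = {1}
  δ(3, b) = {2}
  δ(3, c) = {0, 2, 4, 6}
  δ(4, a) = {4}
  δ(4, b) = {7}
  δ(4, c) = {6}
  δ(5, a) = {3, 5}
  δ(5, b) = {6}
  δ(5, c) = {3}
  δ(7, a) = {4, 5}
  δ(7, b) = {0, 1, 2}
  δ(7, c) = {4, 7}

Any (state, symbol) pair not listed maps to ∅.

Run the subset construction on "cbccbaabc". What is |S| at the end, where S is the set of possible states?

Start in {0}.
Read 'c': 0→{0}; now {0}.
Read 'b': 0→{0}; now {0}.
Read 'c': 0→{0}; now {0}.
Read 'c': 0→{0}; now {0}.
Read 'b': 0→{0}; now {0}.
Read 'a': 0→{1}; now {1}.
Read 'a': 1→{3, 4}; now {3, 4}.
Read 'b': 3→{2}, 4→{7}; now {2, 7}.
Read 'c': 2→{1}, 7→{4, 7}; now {1, 4, 7}.
That set has 3 states.

3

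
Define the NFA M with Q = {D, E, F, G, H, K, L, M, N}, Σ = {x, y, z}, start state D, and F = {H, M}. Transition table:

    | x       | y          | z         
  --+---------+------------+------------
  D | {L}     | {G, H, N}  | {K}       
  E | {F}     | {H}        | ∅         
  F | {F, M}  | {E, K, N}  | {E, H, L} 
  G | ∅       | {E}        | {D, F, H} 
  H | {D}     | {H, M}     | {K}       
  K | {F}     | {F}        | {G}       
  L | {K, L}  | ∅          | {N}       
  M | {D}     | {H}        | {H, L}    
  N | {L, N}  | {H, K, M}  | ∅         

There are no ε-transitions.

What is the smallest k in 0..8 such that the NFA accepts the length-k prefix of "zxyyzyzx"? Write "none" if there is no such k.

4

Start in {D}.
Read 'z': {D} → {K}.
Read 'x': {K} → {F}.
Read 'y': {F} → {E, K, N}.
Read 'y': {E, K, N} → {F, H, K, M}.
None of the earlier sets intersect F, but {F, H, K, M} does.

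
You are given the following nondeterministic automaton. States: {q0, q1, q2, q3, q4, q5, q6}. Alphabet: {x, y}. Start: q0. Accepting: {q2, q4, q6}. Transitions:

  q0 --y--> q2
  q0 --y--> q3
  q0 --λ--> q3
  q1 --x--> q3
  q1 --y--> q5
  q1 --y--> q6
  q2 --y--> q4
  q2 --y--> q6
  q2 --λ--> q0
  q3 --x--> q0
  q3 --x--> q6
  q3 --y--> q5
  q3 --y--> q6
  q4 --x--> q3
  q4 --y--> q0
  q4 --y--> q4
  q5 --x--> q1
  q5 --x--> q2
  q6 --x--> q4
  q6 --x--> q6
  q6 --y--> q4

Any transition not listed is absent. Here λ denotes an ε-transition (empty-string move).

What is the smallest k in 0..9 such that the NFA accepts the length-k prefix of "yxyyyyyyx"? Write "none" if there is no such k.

1

Start: ε-closure({q0}) = {q0, q3}.
Read 'y': {q0, q3} → {q0, q2, q3, q5, q6}.
None of the earlier sets intersect F, but {q0, q2, q3, q5, q6} does.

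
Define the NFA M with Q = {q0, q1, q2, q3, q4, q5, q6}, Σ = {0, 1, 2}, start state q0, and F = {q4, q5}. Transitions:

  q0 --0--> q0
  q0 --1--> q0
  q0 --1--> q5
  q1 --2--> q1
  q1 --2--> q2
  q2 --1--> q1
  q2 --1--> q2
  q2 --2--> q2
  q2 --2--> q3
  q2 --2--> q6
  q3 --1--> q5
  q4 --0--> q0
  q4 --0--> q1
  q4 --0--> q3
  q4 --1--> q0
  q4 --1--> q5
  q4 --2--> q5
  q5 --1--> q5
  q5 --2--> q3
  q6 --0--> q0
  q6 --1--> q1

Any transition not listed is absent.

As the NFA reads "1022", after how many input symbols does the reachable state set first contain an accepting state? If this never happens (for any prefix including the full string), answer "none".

Start in {q0}.
Read '1': {q0} → {q0, q5}.
None of the earlier sets intersect F, but {q0, q5} does.

1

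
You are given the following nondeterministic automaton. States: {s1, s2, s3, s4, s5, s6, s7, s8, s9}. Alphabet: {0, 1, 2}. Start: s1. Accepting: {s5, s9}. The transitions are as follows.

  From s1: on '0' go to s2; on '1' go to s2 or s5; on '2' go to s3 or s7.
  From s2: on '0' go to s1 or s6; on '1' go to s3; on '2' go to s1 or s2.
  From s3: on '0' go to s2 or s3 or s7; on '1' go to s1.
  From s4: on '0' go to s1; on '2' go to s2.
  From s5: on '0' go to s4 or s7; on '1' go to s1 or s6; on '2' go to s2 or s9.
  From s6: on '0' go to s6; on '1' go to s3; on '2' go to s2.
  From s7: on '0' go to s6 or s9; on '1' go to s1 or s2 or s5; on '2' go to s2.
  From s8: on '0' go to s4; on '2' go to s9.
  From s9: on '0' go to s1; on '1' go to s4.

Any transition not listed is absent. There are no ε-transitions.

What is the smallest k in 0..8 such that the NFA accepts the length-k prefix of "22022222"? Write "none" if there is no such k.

Start in {s1}.
Read '2': s1→{s3, s7}; now {s3, s7}.
Read '2': s3→∅, s7→{s2}; now {s2}.
Read '0': s2→{s1, s6}; now {s1, s6}.
Read '2': s1→{s3, s7}, s6→{s2}; now {s2, s3, s7}.
Read '2': s2→{s1, s2}, s3→∅, s7→{s2}; now {s1, s2}.
Read '2': s1→{s3, s7}, s2→{s1, s2}; now {s1, s2, s3, s7}.
Read '2': s1→{s3, s7}, s2→{s1, s2}, s3→∅, s7→{s2}; now {s1, s2, s3, s7}.
Read '2': s1→{s3, s7}, s2→{s1, s2}, s3→∅, s7→{s2}; now {s1, s2, s3, s7}.
No reachable set along the way intersects F.

none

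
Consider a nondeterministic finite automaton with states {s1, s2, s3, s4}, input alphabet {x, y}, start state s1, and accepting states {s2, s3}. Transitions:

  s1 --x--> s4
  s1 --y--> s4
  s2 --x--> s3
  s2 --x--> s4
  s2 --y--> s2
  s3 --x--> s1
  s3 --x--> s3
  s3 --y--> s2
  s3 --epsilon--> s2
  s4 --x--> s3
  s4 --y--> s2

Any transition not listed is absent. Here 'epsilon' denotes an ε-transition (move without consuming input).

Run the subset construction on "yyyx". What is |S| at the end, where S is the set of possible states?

Start in {s1}.
Read 'y': s1→{s4}; now {s4}.
Read 'y': s4→{s2}; now {s2}.
Read 'y': s2→{s2}; now {s2}.
Read 'x': s2→{s3, s4}; union {s3, s4}; ε-closure = {s2, s3, s4}.
That set has 3 states.

3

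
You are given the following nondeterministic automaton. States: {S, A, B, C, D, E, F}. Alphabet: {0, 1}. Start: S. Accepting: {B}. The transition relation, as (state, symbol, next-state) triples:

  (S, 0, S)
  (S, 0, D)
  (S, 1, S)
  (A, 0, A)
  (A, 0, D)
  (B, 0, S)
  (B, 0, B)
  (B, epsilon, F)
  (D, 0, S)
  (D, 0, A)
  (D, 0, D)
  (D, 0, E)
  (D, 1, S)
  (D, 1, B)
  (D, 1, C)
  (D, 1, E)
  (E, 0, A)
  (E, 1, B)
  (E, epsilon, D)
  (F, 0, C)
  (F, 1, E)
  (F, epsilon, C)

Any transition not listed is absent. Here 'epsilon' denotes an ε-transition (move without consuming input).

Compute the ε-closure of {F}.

Begin with {F}.
ε-move F → C; add C.

{C, F}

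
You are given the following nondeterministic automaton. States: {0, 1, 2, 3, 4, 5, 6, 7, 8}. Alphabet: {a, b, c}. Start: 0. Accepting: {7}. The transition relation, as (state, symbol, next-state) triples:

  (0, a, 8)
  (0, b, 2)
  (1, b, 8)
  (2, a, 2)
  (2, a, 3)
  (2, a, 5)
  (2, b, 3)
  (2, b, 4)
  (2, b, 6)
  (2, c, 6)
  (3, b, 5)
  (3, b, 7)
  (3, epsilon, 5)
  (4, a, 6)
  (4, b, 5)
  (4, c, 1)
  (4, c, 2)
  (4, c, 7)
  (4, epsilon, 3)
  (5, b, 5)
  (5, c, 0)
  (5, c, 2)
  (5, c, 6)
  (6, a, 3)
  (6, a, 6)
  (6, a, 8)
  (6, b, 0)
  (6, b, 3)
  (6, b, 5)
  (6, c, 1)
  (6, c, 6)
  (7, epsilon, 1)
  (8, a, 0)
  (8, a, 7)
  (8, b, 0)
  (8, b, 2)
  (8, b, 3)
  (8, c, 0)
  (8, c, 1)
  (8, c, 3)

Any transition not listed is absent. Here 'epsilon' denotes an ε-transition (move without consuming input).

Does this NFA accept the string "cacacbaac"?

Start in {0}.
Read 'c': 0→∅; now ∅.
The set is empty and remains empty for the remaining 8 symbols.
The final set ∅ contains no accepting state.

No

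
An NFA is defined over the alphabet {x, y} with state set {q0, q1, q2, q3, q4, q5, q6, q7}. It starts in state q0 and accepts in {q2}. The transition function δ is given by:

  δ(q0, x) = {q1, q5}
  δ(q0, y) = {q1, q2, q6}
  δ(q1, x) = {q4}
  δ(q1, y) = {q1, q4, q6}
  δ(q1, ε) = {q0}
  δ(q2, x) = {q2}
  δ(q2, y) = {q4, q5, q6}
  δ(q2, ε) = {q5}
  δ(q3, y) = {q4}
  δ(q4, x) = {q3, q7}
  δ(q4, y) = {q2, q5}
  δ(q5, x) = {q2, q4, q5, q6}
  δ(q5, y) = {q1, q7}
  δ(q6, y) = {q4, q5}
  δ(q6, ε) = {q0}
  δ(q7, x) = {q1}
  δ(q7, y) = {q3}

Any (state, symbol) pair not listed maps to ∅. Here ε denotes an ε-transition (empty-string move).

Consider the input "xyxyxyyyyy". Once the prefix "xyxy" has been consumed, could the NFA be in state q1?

Yes

Start in {q0}.
Read 'x': q0→{q1, q5}; union {q1, q5}; ε-closure = {q0, q1, q5}.
Read 'y': q0→{q1, q2, q6}, q1→{q1, q4, q6}, q5→{q1, q7}; union {q1, q2, q4, q6, q7}; ε-closure = {q0, q1, q2, q4, q5, q6, q7}.
Read 'x': q0→{q1, q5}, q1→{q4}, q2→{q2}, q4→{q3, q7}, q5→{q2, q4, q5, q6}, q6→∅, q7→{q1}; union {q1, q2, q3, q4, q5, q6, q7}; ε-closure = {q0, q1, q2, q3, q4, q5, q6, q7}.
Read 'y': q0→{q1, q2, q6}, q1→{q1, q4, q6}, q2→{q4, q5, q6}, q3→{q4}, q4→{q2, q5}, q5→{q1, q7}, q6→{q4, q5}, q7→{q3}; union {q1, q2, q3, q4, q5, q6, q7}; ε-closure = {q0, q1, q2, q3, q4, q5, q6, q7}.
State q1 is in {q0, q1, q2, q3, q4, q5, q6, q7}.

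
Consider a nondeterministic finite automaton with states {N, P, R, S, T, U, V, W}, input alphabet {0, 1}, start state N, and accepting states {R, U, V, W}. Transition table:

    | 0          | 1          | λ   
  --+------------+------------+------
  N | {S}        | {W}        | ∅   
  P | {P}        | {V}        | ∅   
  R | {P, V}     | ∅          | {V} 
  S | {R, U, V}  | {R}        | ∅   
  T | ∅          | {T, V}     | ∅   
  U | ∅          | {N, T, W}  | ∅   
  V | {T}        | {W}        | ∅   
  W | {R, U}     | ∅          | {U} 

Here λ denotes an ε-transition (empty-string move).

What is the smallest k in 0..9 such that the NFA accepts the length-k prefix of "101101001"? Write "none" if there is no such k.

1

Start in {N}.
Read '1': {N} → {U, W}.
None of the earlier sets intersect F, but {U, W} does.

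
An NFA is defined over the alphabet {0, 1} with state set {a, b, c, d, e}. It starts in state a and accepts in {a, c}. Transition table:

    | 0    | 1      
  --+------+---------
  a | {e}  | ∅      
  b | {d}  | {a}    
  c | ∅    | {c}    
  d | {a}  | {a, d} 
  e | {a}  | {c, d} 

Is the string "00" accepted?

Start in {a}.
Read '0': {a} → {e}.
Read '0': {e} → {a}.
The final set {a} contains the accepting state a.

Yes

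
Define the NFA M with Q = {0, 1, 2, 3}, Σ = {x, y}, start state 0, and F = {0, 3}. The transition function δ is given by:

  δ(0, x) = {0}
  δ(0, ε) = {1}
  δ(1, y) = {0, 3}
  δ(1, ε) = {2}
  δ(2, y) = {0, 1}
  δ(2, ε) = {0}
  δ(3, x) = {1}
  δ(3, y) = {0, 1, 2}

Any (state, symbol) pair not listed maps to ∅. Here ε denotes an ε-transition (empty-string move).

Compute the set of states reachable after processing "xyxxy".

Start: ε-closure({0}) = {0, 1, 2}.
Read 'x': {0, 1, 2} → {0, 1, 2}.
Read 'y': {0, 1, 2} → {0, 1, 2, 3}.
Read 'x': {0, 1, 2, 3} → {0, 1, 2}.
Read 'x': {0, 1, 2} → {0, 1, 2}.
Read 'y': {0, 1, 2} → {0, 1, 2, 3}.

{0, 1, 2, 3}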